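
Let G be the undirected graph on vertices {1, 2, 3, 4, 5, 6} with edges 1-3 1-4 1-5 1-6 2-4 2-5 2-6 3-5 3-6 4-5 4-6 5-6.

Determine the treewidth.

3

A width-3 tree decomposition is:
Bags: B1 = {1, 4, 5, 6}  B2 = {1, 3, 5, 6}  B3 = {2, 4, 5, 6}
Tree: B1–B2, B1–B3
Every bag has size at most 4, so the width is 4 − 1 = 3 and tw(G) ≤ 3. On the other hand G contains the 4-clique {1, 3, 5, 6}. A clique must lie in a single bag of any decomposition, so no decomposition can have width below 3. The upper and lower bounds meet at 3, so that is the treewidth.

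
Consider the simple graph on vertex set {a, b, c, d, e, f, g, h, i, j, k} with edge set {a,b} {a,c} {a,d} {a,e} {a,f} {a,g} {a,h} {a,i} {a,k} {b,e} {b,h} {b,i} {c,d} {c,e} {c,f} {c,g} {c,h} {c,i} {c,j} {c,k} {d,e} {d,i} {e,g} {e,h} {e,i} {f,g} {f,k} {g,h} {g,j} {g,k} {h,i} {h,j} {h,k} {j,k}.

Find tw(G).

4

A width-4 tree decomposition is:
Bags: B1 = {a, c, g, h, k}  B2 = {a, c, e, g, h}  B3 = {a, c, f, g, k}  B4 = {a, c, e, h, i}  B5 = {a, c, d, e, i}  B6 = {a, b, e, h, i}  B7 = {c, g, h, j, k}
Tree: B1–B2, B1–B3, B2–B4, B4–B5, B4–B6, B1–B7
Every bag has size at most 5, so the width is 5 − 1 = 4 and tw(G) ≤ 4. On the other hand G contains the 5-clique {c, g, h, j, k}. A clique must lie in a single bag of any decomposition, so no decomposition can have width below 4. Hence tw(G) = 4 exactly.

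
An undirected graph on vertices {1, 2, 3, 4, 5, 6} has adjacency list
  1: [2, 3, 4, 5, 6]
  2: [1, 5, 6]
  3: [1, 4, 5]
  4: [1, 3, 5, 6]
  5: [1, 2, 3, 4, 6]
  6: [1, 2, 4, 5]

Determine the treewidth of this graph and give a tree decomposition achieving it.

The largest bag has 4 vertices, giving width 3; this decomposition certifies tw(G) ≤ 3. On the other hand G contains the 4-clique {1, 2, 5, 6}. A clique must lie in a single bag of any decomposition, so no decomposition can have width below 3. The upper and lower bounds meet at 3, so that is the treewidth.

Treewidth 3.
Bags: B1 = {1, 2, 5, 6}  B2 = {1, 4, 5, 6}  B3 = {1, 3, 4, 5}
Tree: B1–B2, B2–B3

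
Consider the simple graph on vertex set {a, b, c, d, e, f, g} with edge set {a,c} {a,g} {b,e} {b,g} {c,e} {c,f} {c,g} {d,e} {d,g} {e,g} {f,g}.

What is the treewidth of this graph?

A width-2 tree decomposition is:
Bags: B1 = {a, c, g}  B2 = {c, e, g}  B3 = {b, e, g}  B4 = {d, e, g}  B5 = {c, f, g}
Tree: B1–B2, B2–B3, B2–B4, B1–B5
The largest bag has 3 vertices, giving width 2; this decomposition certifies tw(G) ≤ 2. On the other hand G contains the 3-clique {d, e, g}. A clique must lie in a single bag of any decomposition, so no decomposition can have width below 2. The upper and lower bounds meet at 2, so that is the treewidth.

2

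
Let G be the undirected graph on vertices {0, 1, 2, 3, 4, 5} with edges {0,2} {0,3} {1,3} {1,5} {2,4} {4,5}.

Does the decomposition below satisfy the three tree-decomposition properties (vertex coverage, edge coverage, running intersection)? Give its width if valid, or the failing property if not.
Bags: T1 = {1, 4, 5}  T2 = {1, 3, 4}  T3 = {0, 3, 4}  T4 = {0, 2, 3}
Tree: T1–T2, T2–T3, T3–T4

A tree decomposition must satisfy three properties: every vertex lies in some bag; for every edge, both endpoints lie together in some bag; and for every vertex, the bags containing it form a connected subtree. Here edge (4,2) lies in no bag, so the decomposition is invalid.

No — edge (4,2) lies in no bag.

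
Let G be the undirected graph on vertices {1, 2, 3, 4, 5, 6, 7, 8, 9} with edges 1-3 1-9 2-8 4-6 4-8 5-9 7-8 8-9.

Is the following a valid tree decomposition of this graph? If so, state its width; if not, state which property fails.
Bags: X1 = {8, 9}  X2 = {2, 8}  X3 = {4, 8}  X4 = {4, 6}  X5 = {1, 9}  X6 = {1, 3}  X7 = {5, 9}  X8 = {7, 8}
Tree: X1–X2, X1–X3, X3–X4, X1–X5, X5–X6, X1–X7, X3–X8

Every vertex of G appears in some bag (union = {1, 2, 3, 4, 5, 6, 7, 8, 9}); every edge is covered by a bag; and for each vertex v the set of bags containing v is connected in the bag tree. The decomposition is therefore valid. The largest bag has 2 vertices, so the width is 1.

Yes; width 1.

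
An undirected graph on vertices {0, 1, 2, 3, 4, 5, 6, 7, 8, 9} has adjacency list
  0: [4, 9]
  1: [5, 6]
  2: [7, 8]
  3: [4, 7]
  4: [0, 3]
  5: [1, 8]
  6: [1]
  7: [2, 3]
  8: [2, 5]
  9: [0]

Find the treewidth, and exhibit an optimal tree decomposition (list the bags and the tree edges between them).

Each bag holds 2 vertices, so the decomposition has width 1, which upper-bounds the treewidth. Any graph with an edge has treewidth ≥ 1, and G has the edge 9–0. Therefore the treewidth is 1.

Treewidth 1.
Bags: B1 = {0, 9}  B2 = {0, 4}  B3 = {3, 4}  B4 = {3, 7}  B5 = {2, 7}  B6 = {2, 8}  B7 = {5, 8}  B8 = {1, 5}  B9 = {1, 6}
Tree: B1–B2, B2–B3, B3–B4, B4–B5, B5–B6, B6–B7, B7–B8, B8–B9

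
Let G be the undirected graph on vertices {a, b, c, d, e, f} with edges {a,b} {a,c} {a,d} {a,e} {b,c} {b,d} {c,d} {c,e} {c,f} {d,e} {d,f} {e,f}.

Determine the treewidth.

3

A width-3 tree decomposition is:
Bags: B1 = {a, c, d, e}  B2 = {c, d, e, f}  B3 = {a, b, c, d}
Tree: B1–B2, B1–B3
The largest bag has 4 vertices, giving width 3; this decomposition certifies tw(G) ≤ 3. Conversely, {c, d, e, f} is a clique of size 4, and the vertices of any clique must share a bag in every tree decomposition; so some bag has ≥ 4 vertices and tw(G) ≥ 3. Combining the bounds, tw(G) = 3.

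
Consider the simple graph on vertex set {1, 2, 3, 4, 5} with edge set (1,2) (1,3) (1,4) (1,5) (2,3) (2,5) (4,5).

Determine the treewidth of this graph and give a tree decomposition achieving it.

Each bag holds 3 vertices, so the decomposition has width 2, which upper-bounds the treewidth. Conversely, {1, 2, 3} is a clique of size 3, and the vertices of any clique must share a bag in every tree decomposition; so some bag has ≥ 3 vertices and tw(G) ≥ 2. Therefore the treewidth is 2.

Treewidth 2.
One optimal decomposition is:
Bags: B1 = {1, 4, 5}  B2 = {1, 2, 5}  B3 = {1, 2, 3}
Tree: B1–B2, B2–B3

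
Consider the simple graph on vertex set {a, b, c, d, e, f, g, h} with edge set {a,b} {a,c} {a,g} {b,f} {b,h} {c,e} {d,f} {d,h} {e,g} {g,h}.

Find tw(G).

2

A width-2 tree decomposition is:
Bags: B1 = {d, f, h}  B2 = {b, f, h}  B3 = {b, g, h}  B4 = {a, b, g}  B5 = {a, e, g}  B6 = {a, c, e}
Tree: B1–B2, B2–B3, B3–B4, B4–B5, B5–B6
The largest bag has 3 vertices, giving width 2; this decomposition certifies tw(G) ≤ 2. For the lower bound, G contains the cycle d–f–b–h–d, so G is not a forest; only forests have treewidth ≤ 1, hence tw(G) ≥ 2. Combining the bounds, tw(G) = 2.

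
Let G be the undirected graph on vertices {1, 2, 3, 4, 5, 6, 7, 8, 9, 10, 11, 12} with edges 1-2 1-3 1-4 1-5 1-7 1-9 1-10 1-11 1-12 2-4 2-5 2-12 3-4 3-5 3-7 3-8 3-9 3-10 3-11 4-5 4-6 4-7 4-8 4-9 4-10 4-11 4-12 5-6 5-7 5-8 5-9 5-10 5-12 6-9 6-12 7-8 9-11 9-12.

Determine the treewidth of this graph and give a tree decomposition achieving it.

Every bag has size at most 5, so the width is 5 − 1 = 4 and tw(G) ≤ 4. Conversely, {1, 3, 4, 9, 11} is a clique of size 5, and the vertices of any clique must share a bag in every tree decomposition; so some bag has ≥ 5 vertices and tw(G) ≥ 4. Hence tw(G) = 4 exactly.

Treewidth 4.
Bags: B1 = {1, 4, 5, 9, 12}  B2 = {1, 3, 4, 5, 9}  B3 = {4, 5, 6, 9, 12}  B4 = {1, 2, 4, 5, 12}  B5 = {1, 3, 4, 9, 11}  B6 = {1, 3, 4, 5, 10}  B7 = {1, 3, 4, 5, 7}  B8 = {3, 4, 5, 7, 8}
Tree: B1–B2, B1–B3, B1–B4, B2–B5, B2–B6, B2–B7, B7–B8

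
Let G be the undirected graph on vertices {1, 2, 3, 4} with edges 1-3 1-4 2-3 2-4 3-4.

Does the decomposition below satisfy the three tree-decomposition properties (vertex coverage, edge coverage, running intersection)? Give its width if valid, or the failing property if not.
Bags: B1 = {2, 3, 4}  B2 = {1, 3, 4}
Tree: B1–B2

Yes; width 2.

Every vertex of G appears in some bag (union = {1, 2, 3, 4}); every edge is covered by a bag; and for each vertex v the set of bags containing v is connected in the bag tree. The decomposition is therefore valid. The largest bag has 3 vertices, so the width is 2.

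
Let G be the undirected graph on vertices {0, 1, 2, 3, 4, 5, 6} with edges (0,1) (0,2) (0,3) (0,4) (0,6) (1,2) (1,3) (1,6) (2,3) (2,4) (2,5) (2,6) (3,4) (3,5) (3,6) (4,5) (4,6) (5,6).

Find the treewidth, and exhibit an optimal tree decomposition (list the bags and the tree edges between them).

Treewidth 4.
One such decomposition:
Bags: B1 = {0, 2, 3, 4, 6}  B2 = {2, 3, 4, 5, 6}  B3 = {0, 1, 2, 3, 6}
Tree: B1–B2, B1–B3

The largest bag has 5 vertices, giving width 4; this decomposition certifies tw(G) ≤ 4. On the other hand G contains the 5-clique {0, 1, 2, 3, 6}. A clique must lie in a single bag of any decomposition, so no decomposition can have width below 4. Hence tw(G) = 4 exactly.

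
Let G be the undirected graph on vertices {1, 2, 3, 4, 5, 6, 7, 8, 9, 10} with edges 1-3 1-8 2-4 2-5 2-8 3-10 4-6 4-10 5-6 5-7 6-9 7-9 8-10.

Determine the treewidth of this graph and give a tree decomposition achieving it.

The largest bag has 3 vertices, giving width 2; this decomposition certifies tw(G) ≤ 2. For the lower bound, G contains the cycle 7–9–6–5–7, so G is not a forest; only forests have treewidth ≤ 1, hence tw(G) ≥ 2. Combining the bounds, tw(G) = 2.

Treewidth 2.
Bags: B1 = {5, 7, 9}  B2 = {5, 6, 9}  B3 = {2, 5, 6}  B4 = {2, 4, 6}  B5 = {2, 4, 8}  B6 = {4, 8, 10}  B7 = {1, 8, 10}  B8 = {1, 3, 10}
Tree: B1–B2, B2–B3, B3–B4, B4–B5, B5–B6, B6–B7, B7–B8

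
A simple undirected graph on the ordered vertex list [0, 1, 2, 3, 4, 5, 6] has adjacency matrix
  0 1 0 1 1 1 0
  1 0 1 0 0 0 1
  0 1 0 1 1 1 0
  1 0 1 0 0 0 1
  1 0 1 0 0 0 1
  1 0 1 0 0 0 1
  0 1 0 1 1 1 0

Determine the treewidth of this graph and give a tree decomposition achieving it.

Every bag has size at most 4, so the width is 4 − 1 = 3 and tw(G) ≤ 3. For the lower bound: the 4 vertex sets {4,6}, {0,3}, {2}, {1} are disjoint, each induces a connected subgraph, and every pair is joined by at least one edge of G. Contracting each set to a single vertex therefore yields K_{4} as a minor, and since treewidth is minor-monotone, tw(G) ≥ tw(K_{4}) = 3. The upper and lower bounds meet at 3, so that is the treewidth.

Treewidth 3.
Bags: B1 = {0, 2, 4, 6}  B2 = {0, 2, 3, 6}  B3 = {0, 1, 2, 6}  B4 = {0, 2, 5, 6}
Tree: B1–B2, B2–B3, B3–B4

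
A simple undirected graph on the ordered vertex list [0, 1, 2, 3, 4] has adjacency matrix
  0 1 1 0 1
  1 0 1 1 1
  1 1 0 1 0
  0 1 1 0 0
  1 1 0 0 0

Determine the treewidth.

A width-2 tree decomposition is:
Bags: B1 = {0, 1, 4}  B2 = {0, 1, 2}  B3 = {1, 2, 3}
Tree: B1–B2, B2–B3
The largest bag has 3 vertices, giving width 2; this decomposition certifies tw(G) ≤ 2. For the lower bound, the 3 vertices {0, 1, 2} are pairwise adjacent, and any tree decomposition puts a clique entirely inside one bag — forcing width ≥ 2. Combining the bounds, tw(G) = 2.

2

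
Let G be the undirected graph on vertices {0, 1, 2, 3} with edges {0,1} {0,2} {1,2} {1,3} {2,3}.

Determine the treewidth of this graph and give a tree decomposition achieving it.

Treewidth 2.
Bags: B1 = {1, 2, 3}  B2 = {0, 1, 2}
Tree: B1–B2

Every bag has size at most 3, so the width is 3 − 1 = 2 and tw(G) ≤ 2. Conversely, {0, 1, 2} is a clique of size 3, and the vertices of any clique must share a bag in every tree decomposition; so some bag has ≥ 3 vertices and tw(G) ≥ 2. Therefore the treewidth is 2.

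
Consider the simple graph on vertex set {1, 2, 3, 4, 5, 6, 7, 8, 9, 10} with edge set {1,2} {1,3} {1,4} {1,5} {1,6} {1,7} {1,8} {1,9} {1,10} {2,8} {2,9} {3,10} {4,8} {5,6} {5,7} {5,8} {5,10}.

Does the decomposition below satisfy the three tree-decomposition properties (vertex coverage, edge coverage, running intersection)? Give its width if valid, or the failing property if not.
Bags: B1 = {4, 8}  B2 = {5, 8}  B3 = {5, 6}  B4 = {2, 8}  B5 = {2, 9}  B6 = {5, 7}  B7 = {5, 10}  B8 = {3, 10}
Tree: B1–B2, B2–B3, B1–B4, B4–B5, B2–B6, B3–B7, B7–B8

A tree decomposition must satisfy three properties: every vertex lies in some bag; for every edge, both endpoints lie together in some bag; and for every vertex, the bags containing it form a connected subtree. Here vertex 1 appears in no bag, so the decomposition is invalid.

No — vertex 1 appears in no bag.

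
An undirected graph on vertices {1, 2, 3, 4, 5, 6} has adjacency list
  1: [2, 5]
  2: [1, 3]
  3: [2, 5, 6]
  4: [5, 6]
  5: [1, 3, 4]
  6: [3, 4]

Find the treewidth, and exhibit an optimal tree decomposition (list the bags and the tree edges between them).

Each bag holds 3 vertices, so the decomposition has width 2, which upper-bounds the treewidth. For the lower bound, G contains the cycle 1–2–3–5–1, so G is not a forest; only forests have treewidth ≤ 1, hence tw(G) ≥ 2. Combining the bounds, tw(G) = 2.

Treewidth 2.
One such decomposition:
Bags: B1 = {1, 2, 5}  B2 = {2, 3, 5}  B3 = {3, 4, 5}  B4 = {3, 4, 6}
Tree: B1–B2, B2–B3, B3–B4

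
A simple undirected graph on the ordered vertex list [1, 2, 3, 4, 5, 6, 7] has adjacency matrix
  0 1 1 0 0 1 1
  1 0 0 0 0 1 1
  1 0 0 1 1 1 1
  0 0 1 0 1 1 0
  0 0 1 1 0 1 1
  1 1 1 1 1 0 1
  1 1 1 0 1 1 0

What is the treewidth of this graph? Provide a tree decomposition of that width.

Treewidth 3.
One such decomposition:
Bags: B1 = {3, 5, 6, 7}  B2 = {1, 3, 6, 7}  B3 = {3, 4, 5, 6}  B4 = {1, 2, 6, 7}
Tree: B1–B2, B1–B3, B2–B4

Every bag has size at most 4, so the width is 4 − 1 = 3 and tw(G) ≤ 3. On the other hand G contains the 4-clique {1, 2, 6, 7}. A clique must lie in a single bag of any decomposition, so no decomposition can have width below 3. Hence tw(G) = 3 exactly.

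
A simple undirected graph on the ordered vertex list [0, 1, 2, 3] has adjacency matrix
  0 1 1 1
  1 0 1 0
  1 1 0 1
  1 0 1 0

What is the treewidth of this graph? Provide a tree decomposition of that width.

The largest bag has 3 vertices, giving width 2; this decomposition certifies tw(G) ≤ 2. For the lower bound, the 3 vertices {0, 1, 2} are pairwise adjacent, and any tree decomposition puts a clique entirely inside one bag — forcing width ≥ 2. Combining the bounds, tw(G) = 2.

Treewidth 2.
Bags: B1 = {0, 1, 2}  B2 = {0, 2, 3}
Tree: B1–B2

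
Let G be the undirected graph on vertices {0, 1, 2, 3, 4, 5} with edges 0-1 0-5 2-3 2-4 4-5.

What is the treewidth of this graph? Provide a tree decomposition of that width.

Every bag has size at most 2, so the width is 2 − 1 = 1 and tw(G) ≤ 1. Any graph with an edge has treewidth ≥ 1, and G has the edge 3–2. Hence tw(G) = 1 exactly.

Treewidth 1.
Bags: B1 = {2, 3}  B2 = {2, 4}  B3 = {4, 5}  B4 = {0, 5}  B5 = {0, 1}
Tree: B1–B2, B2–B3, B3–B4, B4–B5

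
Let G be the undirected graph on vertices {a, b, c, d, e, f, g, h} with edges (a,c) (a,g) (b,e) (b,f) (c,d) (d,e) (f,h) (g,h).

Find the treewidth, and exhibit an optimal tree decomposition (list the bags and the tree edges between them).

The largest bag has 3 vertices, giving width 2; this decomposition certifies tw(G) ≤ 2. For the lower bound, G contains the cycle c–d–e–b–f–h–g–a–c, so G is not a forest; only forests have treewidth ≤ 1, hence tw(G) ≥ 2. Hence tw(G) = 2 exactly.

Treewidth 2.
One optimal decomposition is:
Bags: B1 = {c, d, e}  B2 = {b, c, e}  B3 = {b, c, f}  B4 = {c, f, h}  B5 = {c, g, h}  B6 = {a, c, g}
Tree: B1–B2, B2–B3, B3–B4, B4–B5, B5–B6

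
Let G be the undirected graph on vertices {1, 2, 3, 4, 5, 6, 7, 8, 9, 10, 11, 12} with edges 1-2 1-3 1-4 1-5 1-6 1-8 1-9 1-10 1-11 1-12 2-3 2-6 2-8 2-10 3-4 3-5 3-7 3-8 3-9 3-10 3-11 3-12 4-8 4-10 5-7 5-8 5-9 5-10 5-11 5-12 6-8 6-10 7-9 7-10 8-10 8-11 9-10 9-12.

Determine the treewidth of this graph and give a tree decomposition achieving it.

Treewidth 4.
Bags: B1 = {1, 3, 5, 8, 10}  B2 = {1, 3, 4, 8, 10}  B3 = {1, 2, 3, 8, 10}  B4 = {1, 3, 5, 9, 10}  B5 = {1, 2, 6, 8, 10}  B6 = {1, 3, 5, 9, 12}  B7 = {3, 5, 7, 9, 10}  B8 = {1, 3, 5, 8, 11}
Tree: B1–B2, B2–B3, B1–B4, B3–B5, B4–B6, B4–B7, B1–B8

Each bag holds 5 vertices, so the decomposition has width 4, which upper-bounds the treewidth. For the lower bound, the 5 vertices {1, 2, 3, 8, 10} are pairwise adjacent, and any tree decomposition puts a clique entirely inside one bag — forcing width ≥ 4. Combining the bounds, tw(G) = 4.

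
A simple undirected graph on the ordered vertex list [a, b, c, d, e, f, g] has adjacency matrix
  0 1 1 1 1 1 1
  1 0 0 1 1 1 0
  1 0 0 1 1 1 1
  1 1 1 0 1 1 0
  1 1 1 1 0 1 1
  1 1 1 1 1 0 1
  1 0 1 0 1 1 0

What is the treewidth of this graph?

A width-4 tree decomposition is:
Bags: B1 = {a, c, d, e, f}  B2 = {a, c, e, f, g}  B3 = {a, b, d, e, f}
Tree: B1–B2, B1–B3
Each bag holds 5 vertices, so the decomposition has width 4, which upper-bounds the treewidth. For the lower bound, the 5 vertices {a, c, d, e, f} are pairwise adjacent, and any tree decomposition puts a clique entirely inside one bag — forcing width ≥ 4. The upper and lower bounds meet at 4, so that is the treewidth.

4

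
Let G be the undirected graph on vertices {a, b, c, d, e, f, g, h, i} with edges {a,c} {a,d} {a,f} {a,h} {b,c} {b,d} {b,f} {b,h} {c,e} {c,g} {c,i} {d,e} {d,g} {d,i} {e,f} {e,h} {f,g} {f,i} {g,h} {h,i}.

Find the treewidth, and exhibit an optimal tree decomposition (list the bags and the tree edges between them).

Treewidth 4.
Bags: B1 = {c, d, f, h, i}  B2 = {a, c, d, f, h}  B3 = {c, d, e, f, h}  B4 = {b, c, d, f, h}  B5 = {c, d, f, g, h}
Tree: B1–B2, B2–B3, B3–B4, B4–B5

The largest bag has 5 vertices, giving width 4; this decomposition certifies tw(G) ≤ 4. For the lower bound: the 5 vertex sets {f,i}, {a,c}, {d,e}, {h}, {b} are disjoint, each induces a connected subgraph, and every pair is joined by at least one edge of G. Contracting each set to a single vertex therefore yields K_{5} as a minor, and since treewidth is minor-monotone, tw(G) ≥ tw(K_{5}) = 4. Hence tw(G) = 4 exactly.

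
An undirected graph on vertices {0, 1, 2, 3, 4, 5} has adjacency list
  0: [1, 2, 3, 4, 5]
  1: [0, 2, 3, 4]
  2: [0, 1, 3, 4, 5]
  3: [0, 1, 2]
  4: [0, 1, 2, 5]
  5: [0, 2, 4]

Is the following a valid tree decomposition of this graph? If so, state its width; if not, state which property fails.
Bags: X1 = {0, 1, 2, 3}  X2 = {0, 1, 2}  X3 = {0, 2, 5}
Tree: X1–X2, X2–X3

A tree decomposition must satisfy three properties: every vertex lies in some bag; for every edge, both endpoints lie together in some bag; and for every vertex, the bags containing it form a connected subtree. Here vertex 4 appears in no bag, so the decomposition is invalid.

No — vertex 4 appears in no bag.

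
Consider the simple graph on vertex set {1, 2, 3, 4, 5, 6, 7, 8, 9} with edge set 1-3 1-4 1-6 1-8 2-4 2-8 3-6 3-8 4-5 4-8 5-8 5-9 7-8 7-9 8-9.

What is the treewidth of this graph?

2

A width-2 tree decomposition is:
Bags: B1 = {1, 4, 8}  B2 = {2, 4, 8}  B3 = {1, 3, 8}  B4 = {4, 5, 8}  B5 = {5, 8, 9}  B6 = {1, 3, 6}  B7 = {7, 8, 9}
Tree: B1–B2, B1–B3, B1–B4, B4–B5, B3–B6, B5–B7
Each bag holds 3 vertices, so the decomposition has width 2, which upper-bounds the treewidth. For the lower bound, the 3 vertices {5, 8, 9} are pairwise adjacent, and any tree decomposition puts a clique entirely inside one bag — forcing width ≥ 2. Combining the bounds, tw(G) = 2.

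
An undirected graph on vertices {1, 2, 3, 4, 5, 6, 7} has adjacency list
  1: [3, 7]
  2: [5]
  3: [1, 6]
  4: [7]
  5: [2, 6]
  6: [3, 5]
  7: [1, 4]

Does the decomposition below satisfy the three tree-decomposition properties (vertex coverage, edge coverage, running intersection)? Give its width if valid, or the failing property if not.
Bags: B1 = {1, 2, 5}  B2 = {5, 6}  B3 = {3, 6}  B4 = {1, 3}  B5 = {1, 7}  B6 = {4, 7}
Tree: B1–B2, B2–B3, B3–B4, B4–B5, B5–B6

No — bags containing vertex 1 are not connected in the tree.

A tree decomposition must satisfy three properties: every vertex lies in some bag; for every edge, both endpoints lie together in some bag; and for every vertex, the bags containing it form a connected subtree. Here bags containing vertex 1 are not connected in the tree, so the decomposition is invalid.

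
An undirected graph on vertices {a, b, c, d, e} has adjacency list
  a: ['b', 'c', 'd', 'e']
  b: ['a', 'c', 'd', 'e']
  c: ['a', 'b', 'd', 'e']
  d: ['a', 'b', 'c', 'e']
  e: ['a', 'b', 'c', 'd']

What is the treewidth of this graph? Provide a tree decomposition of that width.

A single bag containing all 5 vertices is trivially a valid decomposition of width 4. On the other hand G contains the 5-clique {a, b, c, d, e}. A clique must lie in a single bag of any decomposition, so no decomposition can have width below 4. Therefore the treewidth is 4.

Treewidth 4.
One such decomposition:
Bags: B1 = {a, b, c, d, e}
Tree: (single bag)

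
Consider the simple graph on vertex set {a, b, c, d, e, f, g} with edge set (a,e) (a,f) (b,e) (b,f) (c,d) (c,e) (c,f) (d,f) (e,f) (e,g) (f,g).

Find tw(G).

A width-2 tree decomposition is:
Bags: B1 = {c, d, f}  B2 = {c, e, f}  B3 = {a, e, f}  B4 = {e, f, g}  B5 = {b, e, f}
Tree: B1–B2, B2–B3, B3–B4, B3–B5
Every bag has size at most 3, so the width is 3 − 1 = 2 and tw(G) ≤ 2. For the lower bound, the 3 vertices {c, d, f} are pairwise adjacent, and any tree decomposition puts a clique entirely inside one bag — forcing width ≥ 2. Therefore the treewidth is 2.

2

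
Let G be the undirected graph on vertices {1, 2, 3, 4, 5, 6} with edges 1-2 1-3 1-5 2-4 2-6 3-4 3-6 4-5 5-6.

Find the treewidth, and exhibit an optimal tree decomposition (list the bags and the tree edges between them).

Every bag has size at most 4, so the width is 4 − 1 = 3 and tw(G) ≤ 3. For the lower bound: the 4 vertex sets {5,6}, {1,2}, {4}, {3} are disjoint, each induces a connected subgraph, and every pair is joined by at least one edge of G. Contracting each set to a single vertex therefore yields K_{4} as a minor, and since treewidth is minor-monotone, tw(G) ≥ tw(K_{4}) = 3. Combining the bounds, tw(G) = 3.

Treewidth 3.
One optimal decomposition is:
Bags: B1 = {1, 4, 5, 6}  B2 = {1, 2, 4, 6}  B3 = {1, 3, 4, 6}
Tree: B1–B2, B2–B3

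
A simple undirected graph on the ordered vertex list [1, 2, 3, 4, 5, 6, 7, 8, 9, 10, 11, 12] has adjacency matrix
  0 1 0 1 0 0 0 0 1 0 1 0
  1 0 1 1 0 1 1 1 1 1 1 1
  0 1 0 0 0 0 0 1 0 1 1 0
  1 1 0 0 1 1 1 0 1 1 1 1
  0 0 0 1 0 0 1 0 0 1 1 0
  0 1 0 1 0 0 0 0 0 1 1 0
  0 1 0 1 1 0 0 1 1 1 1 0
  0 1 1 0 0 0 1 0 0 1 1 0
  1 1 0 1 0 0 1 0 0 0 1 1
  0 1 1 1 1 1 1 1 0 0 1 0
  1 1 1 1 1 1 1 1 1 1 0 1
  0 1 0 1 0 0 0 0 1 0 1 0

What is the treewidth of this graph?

4

A width-4 tree decomposition is:
Bags: B1 = {2, 4, 6, 10, 11}  B2 = {2, 4, 7, 10, 11}  B3 = {2, 4, 7, 9, 11}  B4 = {2, 7, 8, 10, 11}  B5 = {4, 5, 7, 10, 11}  B6 = {2, 4, 9, 11, 12}  B7 = {2, 3, 8, 10, 11}  B8 = {1, 2, 4, 9, 11}
Tree: B1–B2, B2–B3, B2–B4, B2–B5, B3–B6, B4–B7, B3–B8
The largest bag has 5 vertices, giving width 4; this decomposition certifies tw(G) ≤ 4. For the lower bound, the 5 vertices {2, 3, 8, 10, 11} are pairwise adjacent, and any tree decomposition puts a clique entirely inside one bag — forcing width ≥ 4. Combining the bounds, tw(G) = 4.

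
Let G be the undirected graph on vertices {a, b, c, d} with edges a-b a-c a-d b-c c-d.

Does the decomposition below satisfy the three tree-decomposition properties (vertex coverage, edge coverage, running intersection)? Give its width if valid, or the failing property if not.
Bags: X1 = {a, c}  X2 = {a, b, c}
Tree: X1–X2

A tree decomposition must satisfy three properties: every vertex lies in some bag; for every edge, both endpoints lie together in some bag; and for every vertex, the bags containing it form a connected subtree. Here vertex d appears in no bag, so the decomposition is invalid.

No — vertex d appears in no bag.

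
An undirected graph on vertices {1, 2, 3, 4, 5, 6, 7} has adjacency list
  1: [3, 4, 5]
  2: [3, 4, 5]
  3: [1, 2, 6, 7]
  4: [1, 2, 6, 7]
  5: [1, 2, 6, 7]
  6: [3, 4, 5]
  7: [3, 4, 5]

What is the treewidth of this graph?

3

A width-3 tree decomposition is:
Bags: B1 = {1, 3, 4, 5}  B2 = {2, 3, 4, 5}  B3 = {3, 4, 5, 6}  B4 = {3, 4, 5, 7}
Tree: B1–B2, B2–B3, B3–B4
The largest bag has 4 vertices, giving width 3; this decomposition certifies tw(G) ≤ 3. For the lower bound: the 4 vertex sets {1,4}, {2,3}, {5}, {6} are disjoint, each induces a connected subgraph, and every pair is joined by at least one edge of G. Contracting each set to a single vertex therefore yields K_{4} as a minor, and since treewidth is minor-monotone, tw(G) ≥ tw(K_{4}) = 3. Therefore the treewidth is 3.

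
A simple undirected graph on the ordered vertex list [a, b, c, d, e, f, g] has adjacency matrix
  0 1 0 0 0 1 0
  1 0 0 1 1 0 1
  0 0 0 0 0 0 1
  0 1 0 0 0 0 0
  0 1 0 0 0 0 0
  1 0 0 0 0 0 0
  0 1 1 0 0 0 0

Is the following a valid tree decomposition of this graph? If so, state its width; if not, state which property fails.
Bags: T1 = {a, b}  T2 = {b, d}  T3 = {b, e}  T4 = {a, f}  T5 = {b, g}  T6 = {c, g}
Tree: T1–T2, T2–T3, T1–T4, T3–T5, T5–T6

Every vertex of G appears in some bag (union = {a, b, c, d, e, f, g}); every edge is covered by a bag; and for each vertex v the set of bags containing v is connected in the bag tree. The decomposition is therefore valid. The largest bag has 2 vertices, so the width is 1.

Yes; width 1.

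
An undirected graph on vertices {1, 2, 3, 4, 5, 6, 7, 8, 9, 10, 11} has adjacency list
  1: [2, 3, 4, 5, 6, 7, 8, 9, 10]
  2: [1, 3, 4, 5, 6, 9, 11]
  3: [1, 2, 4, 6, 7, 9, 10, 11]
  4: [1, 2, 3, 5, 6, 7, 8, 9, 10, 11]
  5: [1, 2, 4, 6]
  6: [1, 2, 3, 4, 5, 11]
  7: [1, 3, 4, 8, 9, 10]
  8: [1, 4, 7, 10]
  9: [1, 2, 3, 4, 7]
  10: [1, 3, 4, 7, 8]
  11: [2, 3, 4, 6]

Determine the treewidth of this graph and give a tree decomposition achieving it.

Each bag holds 5 vertices, so the decomposition has width 4, which upper-bounds the treewidth. Conversely, {1, 4, 7, 8, 10} is a clique of size 5, and the vertices of any clique must share a bag in every tree decomposition; so some bag has ≥ 5 vertices and tw(G) ≥ 4. Therefore the treewidth is 4.

Treewidth 4.
One optimal decomposition is:
Bags: B1 = {1, 2, 3, 4, 9}  B2 = {1, 3, 4, 7, 9}  B3 = {1, 3, 4, 7, 10}  B4 = {1, 2, 3, 4, 6}  B5 = {2, 3, 4, 6, 11}  B6 = {1, 4, 7, 8, 10}  B7 = {1, 2, 4, 5, 6}
Tree: B1–B2, B2–B3, B1–B4, B4–B5, B3–B6, B4–B7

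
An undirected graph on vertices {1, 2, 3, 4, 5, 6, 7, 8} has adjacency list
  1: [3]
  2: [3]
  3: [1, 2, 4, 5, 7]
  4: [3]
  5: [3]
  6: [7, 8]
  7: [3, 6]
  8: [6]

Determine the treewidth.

A width-1 tree decomposition is:
Bags: B1 = {1, 3}  B2 = {3, 5}  B3 = {3, 7}  B4 = {3, 4}  B5 = {2, 3}  B6 = {6, 7}  B7 = {6, 8}
Tree: B1–B2, B2–B3, B2–B4, B4–B5, B3–B6, B6–B7
The largest bag has 2 vertices, giving width 1; this decomposition certifies tw(G) ≤ 1. G has an edge, so its treewidth is at least 1. Therefore the treewidth is 1.

1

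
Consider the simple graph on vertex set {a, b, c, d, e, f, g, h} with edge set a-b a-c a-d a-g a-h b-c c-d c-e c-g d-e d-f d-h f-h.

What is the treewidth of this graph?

2

A width-2 tree decomposition is:
Bags: B1 = {a, b, c}  B2 = {a, c, d}  B3 = {a, d, h}  B4 = {a, c, g}  B5 = {d, f, h}  B6 = {c, d, e}
Tree: B1–B2, B2–B3, B2–B4, B3–B5, B2–B6
Every bag has size at most 3, so the width is 3 − 1 = 2 and tw(G) ≤ 2. For the lower bound, the 3 vertices {c, d, e} are pairwise adjacent, and any tree decomposition puts a clique entirely inside one bag — forcing width ≥ 2. Therefore the treewidth is 2.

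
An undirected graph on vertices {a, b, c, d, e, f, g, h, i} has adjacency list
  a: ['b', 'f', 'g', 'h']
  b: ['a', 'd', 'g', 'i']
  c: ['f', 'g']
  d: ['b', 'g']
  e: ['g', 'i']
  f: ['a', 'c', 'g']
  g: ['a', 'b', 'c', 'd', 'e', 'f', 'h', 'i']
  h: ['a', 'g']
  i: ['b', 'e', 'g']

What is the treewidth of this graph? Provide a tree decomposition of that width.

Each bag holds 3 vertices, so the decomposition has width 2, which upper-bounds the treewidth. For the lower bound, the 3 vertices {c, f, g} are pairwise adjacent, and any tree decomposition puts a clique entirely inside one bag — forcing width ≥ 2. The upper and lower bounds meet at 2, so that is the treewidth.

Treewidth 2.
Bags: B1 = {a, b, g}  B2 = {b, g, i}  B3 = {a, f, g}  B4 = {a, g, h}  B5 = {b, d, g}  B6 = {e, g, i}  B7 = {c, f, g}
Tree: B1–B2, B1–B3, B1–B4, B1–B5, B2–B6, B3–B7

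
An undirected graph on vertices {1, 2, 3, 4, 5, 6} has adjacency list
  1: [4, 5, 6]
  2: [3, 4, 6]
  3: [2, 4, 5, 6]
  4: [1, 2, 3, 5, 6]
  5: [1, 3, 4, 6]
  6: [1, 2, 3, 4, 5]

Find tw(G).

A width-3 tree decomposition is:
Bags: B1 = {3, 4, 5, 6}  B2 = {1, 4, 5, 6}  B3 = {2, 3, 4, 6}
Tree: B1–B2, B1–B3
The largest bag has 4 vertices, giving width 3; this decomposition certifies tw(G) ≤ 3. On the other hand G contains the 4-clique {1, 4, 5, 6}. A clique must lie in a single bag of any decomposition, so no decomposition can have width below 3. Combining the bounds, tw(G) = 3.

3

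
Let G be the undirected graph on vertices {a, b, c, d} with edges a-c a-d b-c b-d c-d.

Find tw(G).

2

A width-2 tree decomposition is:
Bags: B1 = {a, c, d}  B2 = {b, c, d}
Tree: B1–B2
Every bag has size at most 3, so the width is 3 − 1 = 2 and tw(G) ≤ 2. Conversely, {a, c, d} is a clique of size 3, and the vertices of any clique must share a bag in every tree decomposition; so some bag has ≥ 3 vertices and tw(G) ≥ 2. Hence tw(G) = 2 exactly.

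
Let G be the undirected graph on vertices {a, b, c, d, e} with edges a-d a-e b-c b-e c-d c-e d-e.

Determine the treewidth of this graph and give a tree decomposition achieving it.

Each bag holds 3 vertices, so the decomposition has width 2, which upper-bounds the treewidth. For the lower bound, the 3 vertices {c, d, e} are pairwise adjacent, and any tree decomposition puts a clique entirely inside one bag — forcing width ≥ 2. Hence tw(G) = 2 exactly.

Treewidth 2.
Bags: B1 = {c, d, e}  B2 = {b, c, e}  B3 = {a, d, e}
Tree: B1–B2, B1–B3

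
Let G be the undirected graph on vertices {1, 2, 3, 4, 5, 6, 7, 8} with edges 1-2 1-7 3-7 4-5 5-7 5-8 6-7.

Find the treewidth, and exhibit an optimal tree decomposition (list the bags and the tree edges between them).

Treewidth 1.
Bags: B1 = {1, 7}  B2 = {5, 7}  B3 = {4, 5}  B4 = {3, 7}  B5 = {1, 2}  B6 = {5, 8}  B7 = {6, 7}
Tree: B1–B2, B2–B3, B1–B4, B1–B5, B2–B6, B2–B7

Every bag has size at most 2, so the width is 2 − 1 = 1 and tw(G) ≤ 1. Since G has at least one edge (e.g. 1–7), it is not an edgeless graph, so tw(G) ≥ 1. Combining the bounds, tw(G) = 1.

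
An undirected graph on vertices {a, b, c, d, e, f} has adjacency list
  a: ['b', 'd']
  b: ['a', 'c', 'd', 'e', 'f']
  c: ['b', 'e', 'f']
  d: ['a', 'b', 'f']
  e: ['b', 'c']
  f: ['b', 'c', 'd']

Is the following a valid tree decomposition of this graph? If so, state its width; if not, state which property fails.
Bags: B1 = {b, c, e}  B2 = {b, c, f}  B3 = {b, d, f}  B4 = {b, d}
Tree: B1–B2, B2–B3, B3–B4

No — vertex a appears in no bag.

A tree decomposition must satisfy three properties: every vertex lies in some bag; for every edge, both endpoints lie together in some bag; and for every vertex, the bags containing it form a connected subtree. Here vertex a appears in no bag, so the decomposition is invalid.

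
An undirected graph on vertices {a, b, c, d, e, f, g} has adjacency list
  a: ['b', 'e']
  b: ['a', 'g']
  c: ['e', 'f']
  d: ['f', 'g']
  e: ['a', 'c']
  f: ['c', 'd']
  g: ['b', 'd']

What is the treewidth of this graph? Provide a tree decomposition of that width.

Treewidth 2.
One optimal decomposition is:
Bags: B1 = {c, d, f}  B2 = {c, d, e}  B3 = {a, d, e}  B4 = {a, b, d}  B5 = {b, d, g}
Tree: B1–B2, B2–B3, B3–B4, B4–B5

The largest bag has 3 vertices, giving width 2; this decomposition certifies tw(G) ≤ 2. The edges d–f–c–e–a–b–g–d form a cycle, so G is not a tree and its treewidth is at least 2. Combining the bounds, tw(G) = 2.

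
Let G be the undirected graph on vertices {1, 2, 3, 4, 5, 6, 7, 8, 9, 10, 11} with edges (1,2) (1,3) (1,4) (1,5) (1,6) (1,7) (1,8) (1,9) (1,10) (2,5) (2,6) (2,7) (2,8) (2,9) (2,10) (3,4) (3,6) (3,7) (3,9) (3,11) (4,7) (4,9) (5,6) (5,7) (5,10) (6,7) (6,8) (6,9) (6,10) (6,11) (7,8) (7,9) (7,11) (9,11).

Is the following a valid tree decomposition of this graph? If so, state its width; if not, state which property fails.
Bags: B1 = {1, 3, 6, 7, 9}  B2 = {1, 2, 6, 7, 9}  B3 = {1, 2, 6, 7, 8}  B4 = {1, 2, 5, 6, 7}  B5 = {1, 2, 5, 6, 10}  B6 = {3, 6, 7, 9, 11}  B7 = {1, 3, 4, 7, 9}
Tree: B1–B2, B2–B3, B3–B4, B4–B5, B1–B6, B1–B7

Every vertex of G appears in some bag (union = {1, 2, 3, 4, 5, 6, 7, 8, 9, 10, 11}); every edge is covered by a bag; and for each vertex v the set of bags containing v is connected in the bag tree. The decomposition is therefore valid. The largest bag has 5 vertices, so the width is 4.

Yes; width 4.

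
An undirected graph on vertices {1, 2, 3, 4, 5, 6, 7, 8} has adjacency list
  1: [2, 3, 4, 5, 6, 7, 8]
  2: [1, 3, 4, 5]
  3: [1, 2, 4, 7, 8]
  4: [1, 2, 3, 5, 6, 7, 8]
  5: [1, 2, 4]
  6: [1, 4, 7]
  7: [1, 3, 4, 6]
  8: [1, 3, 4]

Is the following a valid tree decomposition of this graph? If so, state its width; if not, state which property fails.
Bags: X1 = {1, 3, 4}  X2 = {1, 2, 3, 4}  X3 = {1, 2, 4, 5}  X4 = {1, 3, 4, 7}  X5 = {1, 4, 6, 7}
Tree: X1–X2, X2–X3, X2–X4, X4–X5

No — vertex 8 appears in no bag.

A tree decomposition must satisfy three properties: every vertex lies in some bag; for every edge, both endpoints lie together in some bag; and for every vertex, the bags containing it form a connected subtree. Here vertex 8 appears in no bag, so the decomposition is invalid.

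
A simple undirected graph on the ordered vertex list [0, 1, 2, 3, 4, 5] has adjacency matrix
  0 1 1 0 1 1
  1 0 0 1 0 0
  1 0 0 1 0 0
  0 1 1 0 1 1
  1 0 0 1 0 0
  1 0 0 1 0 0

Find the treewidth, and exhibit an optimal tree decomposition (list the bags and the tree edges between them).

Treewidth 2.
One optimal decomposition is:
Bags: B1 = {0, 2, 3}  B2 = {0, 3, 5}  B3 = {0, 1, 3}  B4 = {0, 3, 4}
Tree: B1–B2, B2–B3, B3–B4

Each bag holds 3 vertices, so the decomposition has width 2, which upper-bounds the treewidth. The edges 2–3–5–0–2 form a cycle, so G is not a tree and its treewidth is at least 2. Therefore the treewidth is 2.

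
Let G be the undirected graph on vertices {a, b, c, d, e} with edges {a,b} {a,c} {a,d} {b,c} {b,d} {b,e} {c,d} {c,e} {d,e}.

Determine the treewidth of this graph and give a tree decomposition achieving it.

Treewidth 3.
One such decomposition:
Bags: B1 = {a, b, c, d}  B2 = {b, c, d, e}
Tree: B1–B2

Each bag holds 4 vertices, so the decomposition has width 3, which upper-bounds the treewidth. On the other hand G contains the 4-clique {b, c, d, e}. A clique must lie in a single bag of any decomposition, so no decomposition can have width below 3. The upper and lower bounds meet at 3, so that is the treewidth.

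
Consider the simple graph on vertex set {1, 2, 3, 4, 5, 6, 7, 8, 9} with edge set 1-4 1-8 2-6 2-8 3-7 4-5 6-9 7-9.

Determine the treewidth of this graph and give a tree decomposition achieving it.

Every bag has size at most 2, so the width is 2 − 1 = 1 and tw(G) ≤ 1. Since G has at least one edge (e.g. 3–7), it is not an edgeless graph, so tw(G) ≥ 1. Combining the bounds, tw(G) = 1.

Treewidth 1.
One optimal decomposition is:
Bags: B1 = {3, 7}  B2 = {7, 9}  B3 = {6, 9}  B4 = {2, 6}  B5 = {2, 8}  B6 = {1, 8}  B7 = {1, 4}  B8 = {4, 5}
Tree: B1–B2, B2–B3, B3–B4, B4–B5, B5–B6, B6–B7, B7–B8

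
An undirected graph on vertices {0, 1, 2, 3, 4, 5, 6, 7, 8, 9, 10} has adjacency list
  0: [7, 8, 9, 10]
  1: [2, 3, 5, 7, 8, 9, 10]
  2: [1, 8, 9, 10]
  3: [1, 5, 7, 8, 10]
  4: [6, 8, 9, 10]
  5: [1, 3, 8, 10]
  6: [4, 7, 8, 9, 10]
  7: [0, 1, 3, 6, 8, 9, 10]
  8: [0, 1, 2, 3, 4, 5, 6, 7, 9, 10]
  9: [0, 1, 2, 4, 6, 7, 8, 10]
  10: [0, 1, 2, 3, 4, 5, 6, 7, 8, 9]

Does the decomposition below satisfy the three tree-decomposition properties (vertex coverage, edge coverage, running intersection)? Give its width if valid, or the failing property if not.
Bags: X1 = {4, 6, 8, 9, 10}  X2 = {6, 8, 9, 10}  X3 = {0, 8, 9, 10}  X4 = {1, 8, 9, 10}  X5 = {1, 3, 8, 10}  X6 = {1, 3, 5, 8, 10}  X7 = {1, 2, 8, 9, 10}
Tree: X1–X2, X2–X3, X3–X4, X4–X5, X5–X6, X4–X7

A tree decomposition must satisfy three properties: every vertex lies in some bag; for every edge, both endpoints lie together in some bag; and for every vertex, the bags containing it form a connected subtree. Here vertex 7 appears in no bag, so the decomposition is invalid.

No — vertex 7 appears in no bag.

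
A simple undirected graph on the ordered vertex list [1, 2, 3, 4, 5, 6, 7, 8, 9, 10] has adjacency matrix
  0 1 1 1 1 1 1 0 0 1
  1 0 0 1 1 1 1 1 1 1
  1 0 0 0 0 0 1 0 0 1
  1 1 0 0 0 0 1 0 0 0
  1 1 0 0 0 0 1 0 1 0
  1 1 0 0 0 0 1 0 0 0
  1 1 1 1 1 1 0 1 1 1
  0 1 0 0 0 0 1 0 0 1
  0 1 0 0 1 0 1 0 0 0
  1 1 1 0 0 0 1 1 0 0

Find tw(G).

A width-3 tree decomposition is:
Bags: B1 = {1, 2, 6, 7}  B2 = {1, 2, 7, 10}  B3 = {1, 3, 7, 10}  B4 = {2, 7, 8, 10}  B5 = {1, 2, 4, 7}  B6 = {1, 2, 5, 7}  B7 = {2, 5, 7, 9}
Tree: B1–B2, B2–B3, B2–B4, B2–B5, B5–B6, B6–B7
Each bag holds 4 vertices, so the decomposition has width 3, which upper-bounds the treewidth. For the lower bound, the 4 vertices {2, 7, 8, 10} are pairwise adjacent, and any tree decomposition puts a clique entirely inside one bag — forcing width ≥ 3. Hence tw(G) = 3 exactly.

3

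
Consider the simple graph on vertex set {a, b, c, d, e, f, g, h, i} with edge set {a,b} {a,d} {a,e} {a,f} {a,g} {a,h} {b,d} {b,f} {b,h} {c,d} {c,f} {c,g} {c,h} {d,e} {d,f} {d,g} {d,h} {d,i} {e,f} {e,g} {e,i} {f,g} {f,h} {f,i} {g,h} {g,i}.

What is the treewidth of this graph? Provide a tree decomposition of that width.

Each bag holds 5 vertices, so the decomposition has width 4, which upper-bounds the treewidth. Conversely, {a, d, e, f, g} is a clique of size 5, and the vertices of any clique must share a bag in every tree decomposition; so some bag has ≥ 5 vertices and tw(G) ≥ 4. The upper and lower bounds meet at 4, so that is the treewidth.

Treewidth 4.
One such decomposition:
Bags: B1 = {a, d, f, g, h}  B2 = {a, b, d, f, h}  B3 = {a, d, e, f, g}  B4 = {c, d, f, g, h}  B5 = {d, e, f, g, i}
Tree: B1–B2, B1–B3, B1–B4, B3–B5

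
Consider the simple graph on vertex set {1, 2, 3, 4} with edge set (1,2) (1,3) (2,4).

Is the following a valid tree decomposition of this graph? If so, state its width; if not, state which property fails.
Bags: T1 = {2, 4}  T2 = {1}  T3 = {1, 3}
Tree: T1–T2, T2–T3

No — edge (2,1) lies in no bag.

A tree decomposition must satisfy three properties: every vertex lies in some bag; for every edge, both endpoints lie together in some bag; and for every vertex, the bags containing it form a connected subtree. Here edge (2,1) lies in no bag, so the decomposition is invalid.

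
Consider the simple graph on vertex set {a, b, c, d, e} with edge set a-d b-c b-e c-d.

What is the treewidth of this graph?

1

A width-1 tree decomposition is:
Bags: B1 = {c, d}  B2 = {b, c}  B3 = {b, e}  B4 = {a, d}
Tree: B1–B2, B2–B3, B1–B4
Each bag holds 2 vertices, so the decomposition has width 1, which upper-bounds the treewidth. Any graph with an edge has treewidth ≥ 1, and G has the edge d–c. The upper and lower bounds meet at 1, so that is the treewidth.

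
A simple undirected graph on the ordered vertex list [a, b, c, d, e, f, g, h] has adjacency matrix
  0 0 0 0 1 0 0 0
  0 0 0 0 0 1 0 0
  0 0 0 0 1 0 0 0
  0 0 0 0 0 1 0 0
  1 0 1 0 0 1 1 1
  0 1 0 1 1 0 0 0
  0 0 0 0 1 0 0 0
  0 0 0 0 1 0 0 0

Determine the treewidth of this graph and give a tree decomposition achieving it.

Treewidth 1.
One such decomposition:
Bags: B1 = {e, h}  B2 = {a, e}  B3 = {e, f}  B4 = {d, f}  B5 = {e, g}  B6 = {b, f}  B7 = {c, e}
Tree: B1–B2, B2–B3, B3–B4, B3–B5, B3–B6, B3–B7

Every bag has size at most 2, so the width is 2 − 1 = 1 and tw(G) ≤ 1. Any graph with an edge has treewidth ≥ 1, and G has the edge h–e. Therefore the treewidth is 1.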